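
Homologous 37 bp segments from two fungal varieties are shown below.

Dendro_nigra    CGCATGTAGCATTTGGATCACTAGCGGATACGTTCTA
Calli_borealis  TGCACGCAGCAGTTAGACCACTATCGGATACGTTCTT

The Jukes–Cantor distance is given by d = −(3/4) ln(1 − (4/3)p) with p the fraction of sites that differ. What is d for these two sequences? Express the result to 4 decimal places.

Differing sites — 1:C/T; 5:T/C; 7:T/C; 12:T/G; 15:G/A; 18:T/C; 24:G/T; 37:A/T.
p = 8/37 = 0.216216.
d = −0.75 · ln(1 − (4/3)·0.216216) = −0.75 · ln(0.711712) = −0.75 · (-0.340082) = 0.2551.

0.2551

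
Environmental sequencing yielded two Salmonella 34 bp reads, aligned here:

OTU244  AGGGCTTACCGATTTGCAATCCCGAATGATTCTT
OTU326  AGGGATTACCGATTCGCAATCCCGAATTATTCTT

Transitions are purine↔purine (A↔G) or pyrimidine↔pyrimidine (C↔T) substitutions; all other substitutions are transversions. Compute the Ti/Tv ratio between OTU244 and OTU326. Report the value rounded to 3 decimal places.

The sequences differ at positions 5 (C/A, transversion), 15 (T/C, transition), 28 (G/T, transversion).
Of the 3 differences, 1 transition and 2 transversions, so Ti/Tv = 1/2 = 0.500.

0.500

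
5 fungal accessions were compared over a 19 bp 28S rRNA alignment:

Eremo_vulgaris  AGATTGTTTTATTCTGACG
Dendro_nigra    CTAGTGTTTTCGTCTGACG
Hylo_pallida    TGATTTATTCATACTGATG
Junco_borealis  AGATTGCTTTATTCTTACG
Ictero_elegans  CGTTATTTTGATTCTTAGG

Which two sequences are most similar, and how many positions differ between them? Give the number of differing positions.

Pairwise Hamming distances:
  Eremo_vulgaris vs Dendro_nigra: 5
  Eremo_vulgaris vs Hylo_pallida: 6
  Eremo_vulgaris vs Junco_borealis: 2
  Eremo_vulgaris vs Ictero_elegans: 7
  Dendro_nigra vs Hylo_pallida: 10
  Dendro_nigra vs Junco_borealis: 7
  Dendro_nigra vs Ictero_elegans: 10
  Hylo_pallida vs Junco_borealis: 7
  Hylo_pallida vs Ictero_elegans: 8
  Junco_borealis vs Ictero_elegans: 7
The smallest is 2, between Eremo_vulgaris and Junco_borealis.

2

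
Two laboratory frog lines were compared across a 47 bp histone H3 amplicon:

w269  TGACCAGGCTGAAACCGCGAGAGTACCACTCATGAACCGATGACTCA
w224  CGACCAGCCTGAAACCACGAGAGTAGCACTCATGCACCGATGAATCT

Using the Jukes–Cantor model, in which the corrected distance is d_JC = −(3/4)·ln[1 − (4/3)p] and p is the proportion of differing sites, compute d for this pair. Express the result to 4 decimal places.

Differing sites — 1:T/C; 8:G/C; 17:G/A; 26:C/G; 35:A/C; 44:C/A; 47:A/T.
p = 7/47 = 0.148936.
d = −0.75 · ln(1 − (4/3)·0.148936) = −0.75 · ln(0.801419) = −0.75 · (-0.221371) = 0.1660.

0.1660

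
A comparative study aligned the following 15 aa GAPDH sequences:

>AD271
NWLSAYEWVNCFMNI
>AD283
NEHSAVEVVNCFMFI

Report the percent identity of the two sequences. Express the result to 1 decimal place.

The sequences differ at positions 2 (W/E), 3 (L/H), 6 (Y/V), 8 (W/V), 14 (N/F).
10 of the 15 sites match, so the percent identity is 10/15 × 100 = 66.7%.

66.7%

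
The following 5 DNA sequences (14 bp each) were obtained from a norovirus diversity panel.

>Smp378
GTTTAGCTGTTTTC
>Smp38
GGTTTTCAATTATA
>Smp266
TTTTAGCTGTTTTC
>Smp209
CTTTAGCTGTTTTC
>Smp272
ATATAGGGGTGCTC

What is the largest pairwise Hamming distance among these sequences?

Pairwise Hamming distances:
  Smp378 vs Smp38: 7
  Smp378 vs Smp266: 1
  Smp378 vs Smp209: 1
  Smp378 vs Smp272: 6
  Smp38 vs Smp266: 8
  Smp38 vs Smp209: 8
  Smp38 vs Smp272: 11
  Smp266 vs Smp209: 1
  Smp266 vs Smp272: 6
  Smp209 vs Smp272: 6
The largest is 11, between Smp38 and Smp272.

11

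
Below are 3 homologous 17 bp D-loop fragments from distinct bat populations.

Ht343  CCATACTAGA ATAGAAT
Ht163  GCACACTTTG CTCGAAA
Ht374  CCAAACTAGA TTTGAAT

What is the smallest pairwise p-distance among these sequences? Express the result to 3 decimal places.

0.176

Pairwise Hamming distances:
  Ht343 vs Ht163: 8
  Ht343 vs Ht374: 3
  Ht163 vs Ht374: 8
The smallest is 3 mismatches, between Ht343 and Ht374; p = 3/17 = 0.176.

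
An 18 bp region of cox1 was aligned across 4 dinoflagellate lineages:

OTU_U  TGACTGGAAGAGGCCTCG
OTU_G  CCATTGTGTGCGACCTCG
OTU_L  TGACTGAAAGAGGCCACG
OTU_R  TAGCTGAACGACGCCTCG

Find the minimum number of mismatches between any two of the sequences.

2

Pairwise Hamming distances:
  OTU_U vs OTU_G: 8
  OTU_U vs OTU_L: 2
  OTU_U vs OTU_R: 5
  OTU_G vs OTU_L: 9
  OTU_G vs OTU_R: 10
  OTU_L vs OTU_R: 5
The smallest is 2, between OTU_U and OTU_L.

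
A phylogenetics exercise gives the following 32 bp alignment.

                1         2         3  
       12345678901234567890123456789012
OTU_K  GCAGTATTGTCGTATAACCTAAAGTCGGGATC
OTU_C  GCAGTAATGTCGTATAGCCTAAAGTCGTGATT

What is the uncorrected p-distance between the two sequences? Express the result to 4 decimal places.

0.1250

Differing sites — 7:T/A; 17:A/G; 28:G/T; 32:C/T.
There are 4 differences over 32 sites, so p = 4/32 = 0.1250.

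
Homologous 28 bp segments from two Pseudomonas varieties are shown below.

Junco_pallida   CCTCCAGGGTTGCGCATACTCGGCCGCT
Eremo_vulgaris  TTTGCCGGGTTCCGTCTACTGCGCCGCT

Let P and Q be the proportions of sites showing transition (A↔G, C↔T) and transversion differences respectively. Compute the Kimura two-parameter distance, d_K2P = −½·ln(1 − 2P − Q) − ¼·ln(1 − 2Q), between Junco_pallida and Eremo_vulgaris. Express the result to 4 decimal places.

The sequences differ at positions 1 (C/T, transition), 2 (C/T, transition), 4 (C/G, transversion), 6 (A/C, transversion), 12 (G/C, transversion), 15 (C/T, transition), 16 (A/C, transversion), 21 (C/G, transversion), 22 (G/C, transversion).
Of the 9 differences, 3 transitions and 6 transversions over 28 sites: P = 3/28 = 0.107143, Q = 6/28 = 0.214286.
d = −0.5·ln(0.571428) − 0.25·ln(0.571428) = −0.5·(-0.559617) − 0.25·(-0.559617) = 0.4197.

0.4197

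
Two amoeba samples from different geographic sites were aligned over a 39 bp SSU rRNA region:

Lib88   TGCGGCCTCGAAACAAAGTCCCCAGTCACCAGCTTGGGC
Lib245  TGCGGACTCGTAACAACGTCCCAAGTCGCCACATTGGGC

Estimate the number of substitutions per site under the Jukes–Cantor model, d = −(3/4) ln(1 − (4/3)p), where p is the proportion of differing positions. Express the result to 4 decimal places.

0.2052

Differing sites — 6:C/A; 11:A/T; 17:A/C; 23:C/A; 28:A/G; 32:G/C; 33:C/A.
p = 7/39 = 0.179487.
d = −0.75 · ln(1 − (4/3)·0.179487) = −0.75 · ln(0.760684) = −0.75 · (-0.273537) = 0.2052.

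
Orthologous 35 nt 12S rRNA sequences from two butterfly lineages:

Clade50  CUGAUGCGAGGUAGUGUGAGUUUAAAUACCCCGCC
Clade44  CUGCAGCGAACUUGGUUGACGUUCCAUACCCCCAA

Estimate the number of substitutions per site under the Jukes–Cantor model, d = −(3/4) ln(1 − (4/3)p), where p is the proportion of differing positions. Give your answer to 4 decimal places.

0.5716

The sequences differ at positions 4 (A/C), 5 (U/A), 10 (G/A), 11 (G/C), 13 (A/U), 15 (U/G), 16 (G/U), 20 (G/C), 21 (U/G), 24 (A/C), 25 (A/C), 33 (G/C), 34 (C/A), 35 (C/A).
p = 14/35 = 0.400000.
d = −0.75 · ln(1 − (4/3)·0.400000) = −0.75 · ln(0.466667) = −0.75 · (-0.762139) = 0.5716.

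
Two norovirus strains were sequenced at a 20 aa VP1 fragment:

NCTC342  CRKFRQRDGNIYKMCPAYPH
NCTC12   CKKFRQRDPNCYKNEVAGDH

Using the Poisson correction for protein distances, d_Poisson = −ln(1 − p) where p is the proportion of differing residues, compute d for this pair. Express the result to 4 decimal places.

0.5108

The sequences differ at positions 2 (R/K), 9 (G/P), 11 (I/C), 14 (M/N), 15 (C/E), 16 (P/V), 18 (Y/G), 19 (P/D).
p = 8/20 = 0.400000.
d = −ln(1 − 0.400000) = −ln(0.600000) = 0.5108.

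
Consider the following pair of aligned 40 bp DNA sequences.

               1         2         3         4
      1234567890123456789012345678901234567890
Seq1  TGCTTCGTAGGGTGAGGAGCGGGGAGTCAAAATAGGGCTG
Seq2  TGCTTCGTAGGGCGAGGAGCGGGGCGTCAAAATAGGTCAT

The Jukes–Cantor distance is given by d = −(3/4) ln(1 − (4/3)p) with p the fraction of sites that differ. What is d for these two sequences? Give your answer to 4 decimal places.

Mismatches occur at site 13 (T↔C), site 25 (A↔C), site 37 (G↔T), site 39 (T↔A), site 40 (G↔T).
p = 5/40 = 0.125000.
d = −0.75 · ln(1 − (4/3)·0.125000) = −0.75 · ln(0.833333) = −0.75 · (-0.182322) = 0.1367.

0.1367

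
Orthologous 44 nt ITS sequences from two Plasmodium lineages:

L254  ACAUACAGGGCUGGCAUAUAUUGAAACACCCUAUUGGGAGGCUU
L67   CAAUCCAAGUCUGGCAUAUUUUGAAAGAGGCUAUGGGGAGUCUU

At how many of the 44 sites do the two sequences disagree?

11

Mismatches occur at site 1 (A/C), site 2 (C/A), site 5 (A/C), site 8 (G/A), site 10 (G/U), site 20 (A/U), site 27 (C/G), site 29 (C/G), site 30 (C/G), site 35 (U/G), site 41 (G/U).
That gives 11 mismatches out of 44 aligned sites, so the Hamming distance is 11.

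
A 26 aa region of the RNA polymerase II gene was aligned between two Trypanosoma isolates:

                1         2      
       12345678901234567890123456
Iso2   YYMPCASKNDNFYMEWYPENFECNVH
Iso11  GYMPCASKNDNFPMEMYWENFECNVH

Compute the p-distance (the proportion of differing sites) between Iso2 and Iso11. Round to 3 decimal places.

0.154

Mismatches occur at site 1 (Y/G), site 13 (Y/P), site 16 (W/M), site 18 (P/W).
There are 4 differences over 26 sites, so p = 4/26 = 0.154.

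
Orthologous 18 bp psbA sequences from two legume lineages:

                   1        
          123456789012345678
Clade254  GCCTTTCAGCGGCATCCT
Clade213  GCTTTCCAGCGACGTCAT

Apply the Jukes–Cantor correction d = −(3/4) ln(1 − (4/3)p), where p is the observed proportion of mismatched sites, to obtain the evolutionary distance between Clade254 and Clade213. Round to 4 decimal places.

Mismatches occur at site 3 (C→T), site 6 (T→C), site 12 (G→A), site 14 (A→G), site 17 (C→A).
p = 5/18 = 0.277778.
d = −0.75 · ln(1 − (4/3)·0.277778) = −0.75 · ln(0.629629) = −0.75 · (-0.462625) = 0.3470.

0.3470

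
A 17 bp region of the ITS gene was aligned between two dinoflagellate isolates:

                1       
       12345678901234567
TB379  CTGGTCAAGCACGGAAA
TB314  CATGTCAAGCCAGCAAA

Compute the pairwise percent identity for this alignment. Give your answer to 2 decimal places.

The sequences differ at positions 2 (T/A), 3 (G/T), 11 (A/C), 12 (C/A), 14 (G/C).
12 of the 17 sites match, so the percent identity is 12/17 × 100 = 70.59%.

70.59%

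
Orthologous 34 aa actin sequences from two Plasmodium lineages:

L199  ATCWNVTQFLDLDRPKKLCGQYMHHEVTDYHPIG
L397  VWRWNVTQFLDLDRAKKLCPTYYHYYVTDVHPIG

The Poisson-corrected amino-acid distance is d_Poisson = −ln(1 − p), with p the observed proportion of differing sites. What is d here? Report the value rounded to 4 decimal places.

Mismatches occur at site 1 (A↔V), site 2 (T↔W), site 3 (C↔R), site 15 (P↔A), site 20 (G↔P), site 21 (Q↔T), site 23 (M↔Y), site 25 (H↔Y), site 26 (E↔Y), site 30 (Y↔V).
p = 10/34 = 0.294118.
d = −ln(1 − 0.294118) = −ln(0.705882) = 0.3483.

0.3483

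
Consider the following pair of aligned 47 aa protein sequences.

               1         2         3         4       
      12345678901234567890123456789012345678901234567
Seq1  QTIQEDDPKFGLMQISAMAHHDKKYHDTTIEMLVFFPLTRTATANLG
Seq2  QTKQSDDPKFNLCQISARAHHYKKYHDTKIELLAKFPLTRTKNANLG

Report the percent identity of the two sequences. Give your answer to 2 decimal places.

Mismatches occur at site 3 (I/K), site 5 (E/S), site 11 (G/N), site 13 (M/C), site 18 (M/R), site 22 (D/Y), site 29 (T/K), site 32 (M/L), site 34 (V/A), site 35 (F/K), site 42 (A/K), site 43 (T/N).
35 of the 47 sites match, so the percent identity is 35/47 × 100 = 74.47%.

74.47%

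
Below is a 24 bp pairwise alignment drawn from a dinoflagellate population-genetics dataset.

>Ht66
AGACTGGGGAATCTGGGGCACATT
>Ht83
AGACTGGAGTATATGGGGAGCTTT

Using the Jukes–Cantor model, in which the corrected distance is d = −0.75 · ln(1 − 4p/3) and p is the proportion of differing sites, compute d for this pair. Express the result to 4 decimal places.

Mismatches occur at site 8 (G→A), site 10 (A→T), site 13 (C→A), site 19 (C→A), site 20 (A→G), site 22 (A→T).
p = 6/24 = 0.250000.
d = −0.75 · ln(1 − (4/3)·0.250000) = −0.75 · ln(0.666667) = −0.75 · (-0.405465) = 0.3041.

0.3041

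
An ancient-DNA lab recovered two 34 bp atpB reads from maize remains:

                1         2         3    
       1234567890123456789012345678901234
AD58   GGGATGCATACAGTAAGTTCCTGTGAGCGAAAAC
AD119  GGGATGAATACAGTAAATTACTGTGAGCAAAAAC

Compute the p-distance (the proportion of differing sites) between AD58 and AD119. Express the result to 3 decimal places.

0.118

Mismatches occur at site 7 (C→A), site 17 (G→A), site 20 (C→A), site 29 (G→A).
There are 4 differences over 34 sites, so p = 4/34 = 0.118.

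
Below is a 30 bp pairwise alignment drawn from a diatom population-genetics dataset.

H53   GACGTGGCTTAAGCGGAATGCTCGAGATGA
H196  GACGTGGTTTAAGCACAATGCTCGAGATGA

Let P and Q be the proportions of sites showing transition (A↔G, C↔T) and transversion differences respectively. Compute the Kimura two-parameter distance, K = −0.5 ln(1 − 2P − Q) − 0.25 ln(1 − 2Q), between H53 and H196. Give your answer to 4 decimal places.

0.1084

Mismatches occur at site 8 (C↔T, transition), site 15 (G↔A, transition), site 16 (G↔C, transversion).
Of the 3 differences, 2 transitions and 1 transversion over 30 sites: P = 2/30 = 0.066667, Q = 1/30 = 0.033333.
d = −0.5·ln(0.833333) − 0.25·ln(0.933334) = −0.5·(-0.182322) − 0.25·(-0.068992) = 0.1084.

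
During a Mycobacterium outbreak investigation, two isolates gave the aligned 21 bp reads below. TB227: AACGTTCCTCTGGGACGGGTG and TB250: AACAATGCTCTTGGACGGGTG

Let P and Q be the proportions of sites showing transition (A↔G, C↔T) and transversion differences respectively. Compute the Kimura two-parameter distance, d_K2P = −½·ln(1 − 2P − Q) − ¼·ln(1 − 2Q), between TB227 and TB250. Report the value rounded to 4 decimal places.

Differing sites — 4:G/A (Ti); 5:T/A (Tv); 7:C/G (Tv); 12:G/T (Tv).
Of the 4 differences, 1 transition and 3 transversions over 21 sites: P = 1/21 = 0.047619, Q = 3/21 = 0.142857.
d = −0.5·ln(0.761905) − 0.25·ln(0.714286) = −0.5·(-0.271933) − 0.25·(-0.336472) = 0.2201.

0.2201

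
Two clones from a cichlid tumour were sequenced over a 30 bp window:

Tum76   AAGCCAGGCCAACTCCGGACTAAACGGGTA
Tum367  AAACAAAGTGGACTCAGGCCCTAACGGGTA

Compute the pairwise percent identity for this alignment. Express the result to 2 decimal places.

66.67%

Mismatches occur at site 3 (G↔A), site 5 (C↔A), site 7 (G↔A), site 9 (C↔T), site 10 (C↔G), site 11 (A↔G), site 16 (C↔A), site 19 (A↔C), site 21 (T↔C), site 22 (A↔T).
20 of the 30 sites match, so the percent identity is 20/30 × 100 = 66.67%.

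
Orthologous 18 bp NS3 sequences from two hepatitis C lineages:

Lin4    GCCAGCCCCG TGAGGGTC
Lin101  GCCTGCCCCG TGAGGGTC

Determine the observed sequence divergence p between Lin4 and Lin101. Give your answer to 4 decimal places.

0.0556

A single mismatch occurs at site 4 (A/T).
There are 1 differences over 18 sites, so p = 1/18 = 0.0556.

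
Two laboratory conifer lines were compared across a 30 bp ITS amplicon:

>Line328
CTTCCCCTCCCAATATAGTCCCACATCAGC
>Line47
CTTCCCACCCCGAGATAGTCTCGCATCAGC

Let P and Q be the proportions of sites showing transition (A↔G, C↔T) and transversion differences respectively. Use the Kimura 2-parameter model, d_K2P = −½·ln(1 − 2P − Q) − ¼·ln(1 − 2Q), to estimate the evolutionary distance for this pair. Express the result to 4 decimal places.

0.2385

Mismatches occur at site 7 (C/A, transversion), site 8 (T/C, transition), site 12 (A/G, transition), site 14 (T/G, transversion), site 21 (C/T, transition), site 23 (A/G, transition).
Of the 6 differences, 4 transitions and 2 transversions over 30 sites: P = 4/30 = 0.133333, Q = 2/30 = 0.066667.
d = −0.5·ln(0.666667) − 0.25·ln(0.866666) = −0.5·(-0.405465) − 0.25·(-0.143102) = 0.2385.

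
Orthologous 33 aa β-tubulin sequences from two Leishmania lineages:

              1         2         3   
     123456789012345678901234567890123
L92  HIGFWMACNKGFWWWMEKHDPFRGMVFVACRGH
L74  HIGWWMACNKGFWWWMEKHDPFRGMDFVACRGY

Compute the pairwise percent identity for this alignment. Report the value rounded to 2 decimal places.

Differing sites — 4:F/W; 26:V/D; 33:H/Y.
30 of the 33 sites match, so the percent identity is 30/33 × 100 = 90.91%.

90.91%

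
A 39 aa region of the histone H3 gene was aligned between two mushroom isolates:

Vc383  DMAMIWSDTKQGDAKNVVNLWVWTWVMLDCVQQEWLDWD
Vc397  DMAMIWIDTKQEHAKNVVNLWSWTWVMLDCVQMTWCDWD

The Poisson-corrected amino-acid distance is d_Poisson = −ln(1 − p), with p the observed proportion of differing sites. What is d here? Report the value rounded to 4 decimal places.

The sequences differ at positions 7 (S/I), 12 (G/E), 13 (D/H), 22 (V/S), 33 (Q/M), 34 (E/T), 36 (L/C).
p = 7/39 = 0.179487.
d = −ln(1 − 0.179487) = −ln(0.820513) = 0.1978.

0.1978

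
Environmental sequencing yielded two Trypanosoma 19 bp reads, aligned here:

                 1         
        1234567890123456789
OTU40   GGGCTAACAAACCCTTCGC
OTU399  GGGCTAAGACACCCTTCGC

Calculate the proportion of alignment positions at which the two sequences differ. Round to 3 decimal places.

0.105

Differing sites — 8:C/G; 10:A/C.
There are 2 differences over 19 sites, so p = 2/19 = 0.105.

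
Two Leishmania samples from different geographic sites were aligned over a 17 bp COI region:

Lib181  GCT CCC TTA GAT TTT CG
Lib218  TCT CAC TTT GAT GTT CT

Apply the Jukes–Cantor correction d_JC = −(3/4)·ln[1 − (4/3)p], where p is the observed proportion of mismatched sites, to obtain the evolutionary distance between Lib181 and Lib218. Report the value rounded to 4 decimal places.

0.3734

Differing sites — 1:G/T; 5:C/A; 9:A/T; 13:T/G; 17:G/T.
p = 5/17 = 0.294118.
d = −0.75 · ln(1 − (4/3)·0.294118) = −0.75 · ln(0.607843) = −0.75 · (-0.497839) = 0.3734.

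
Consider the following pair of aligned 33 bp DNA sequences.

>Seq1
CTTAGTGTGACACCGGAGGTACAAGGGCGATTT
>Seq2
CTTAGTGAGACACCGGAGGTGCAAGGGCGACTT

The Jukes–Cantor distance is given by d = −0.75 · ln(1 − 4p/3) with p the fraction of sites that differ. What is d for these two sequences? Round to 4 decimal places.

Mismatches occur at site 8 (T↔A), site 21 (A↔G), site 31 (T↔C).
p = 3/33 = 0.090909.
d = −0.75 · ln(1 − (4/3)·0.090909) = −0.75 · ln(0.878788) = −0.75 · (-0.129212) = 0.0969.

0.0969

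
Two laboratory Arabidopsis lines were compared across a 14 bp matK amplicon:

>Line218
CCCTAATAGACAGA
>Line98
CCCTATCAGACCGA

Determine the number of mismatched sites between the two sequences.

3

Differing sites — 6:A/T; 7:T/C; 12:A/C.
That gives 3 mismatches out of 14 aligned sites, so the Hamming distance is 3.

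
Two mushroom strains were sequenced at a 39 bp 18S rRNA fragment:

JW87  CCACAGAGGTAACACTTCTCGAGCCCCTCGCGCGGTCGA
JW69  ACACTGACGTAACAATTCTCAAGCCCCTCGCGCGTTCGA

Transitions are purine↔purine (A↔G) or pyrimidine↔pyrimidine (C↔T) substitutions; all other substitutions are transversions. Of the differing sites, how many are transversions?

5

Mismatches occur at site 1 (C↔A, transversion), site 5 (A↔T, transversion), site 8 (G↔C, transversion), site 15 (C↔A, transversion), site 21 (G↔A, transition), site 35 (G↔T, transversion).
Of the 6 differences, 1 transition and 5 transversions, so the answer is 5.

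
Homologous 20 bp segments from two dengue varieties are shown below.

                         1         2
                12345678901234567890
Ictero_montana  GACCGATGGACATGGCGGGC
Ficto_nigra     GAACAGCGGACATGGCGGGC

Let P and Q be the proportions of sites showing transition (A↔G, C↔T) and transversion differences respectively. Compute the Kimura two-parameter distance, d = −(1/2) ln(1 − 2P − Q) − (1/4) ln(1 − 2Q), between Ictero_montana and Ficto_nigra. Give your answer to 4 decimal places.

0.2417

Mismatches occur at site 3 (C/A, transversion), site 5 (G/A, transition), site 6 (A/G, transition), site 7 (T/C, transition).
Of the 4 differences, 3 transitions and 1 transversion over 20 sites: P = 3/20 = 0.150000, Q = 1/20 = 0.050000.
d = −0.5·ln(0.650000) − 0.25·ln(0.900000) = −0.5·(-0.430783) − 0.25·(-0.105361) = 0.2417.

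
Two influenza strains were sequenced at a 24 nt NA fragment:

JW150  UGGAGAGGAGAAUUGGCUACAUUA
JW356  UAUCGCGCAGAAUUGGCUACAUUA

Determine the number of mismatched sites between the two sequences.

Mismatches occur at site 2 (G/A), site 3 (G/U), site 4 (A/C), site 6 (A/C), site 8 (G/C).
That gives 5 mismatches out of 24 aligned sites, so the Hamming distance is 5.

5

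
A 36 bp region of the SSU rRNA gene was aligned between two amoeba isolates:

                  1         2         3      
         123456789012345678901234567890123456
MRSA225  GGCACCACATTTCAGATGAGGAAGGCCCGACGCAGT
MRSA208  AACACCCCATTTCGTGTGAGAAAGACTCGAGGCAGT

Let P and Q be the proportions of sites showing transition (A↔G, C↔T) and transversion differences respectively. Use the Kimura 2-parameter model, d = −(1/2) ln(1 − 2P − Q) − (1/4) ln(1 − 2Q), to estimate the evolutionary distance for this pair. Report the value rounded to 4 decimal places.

Differing sites — 1:G/A (Ti); 2:G/A (Ti); 7:A/C (Tv); 14:A/G (Ti); 15:G/T (Tv); 16:A/G (Ti); 21:G/A (Ti); 25:G/A (Ti); 27:C/T (Ti); 31:C/G (Tv).
Of the 10 differences, 7 transitions and 3 transversions over 36 sites: P = 7/36 = 0.194444, Q = 3/36 = 0.083333.
d = −0.5·ln(0.527779) − 0.25·ln(0.833334) = −0.5·(-0.639078) − 0.25·(-0.182321) = 0.3651.

0.3651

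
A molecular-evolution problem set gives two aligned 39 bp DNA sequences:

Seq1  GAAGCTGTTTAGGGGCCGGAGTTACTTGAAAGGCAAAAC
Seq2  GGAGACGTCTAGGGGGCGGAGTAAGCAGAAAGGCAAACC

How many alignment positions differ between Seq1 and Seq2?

Differing sites — 2:A/G; 5:C/A; 6:T/C; 9:T/C; 16:C/G; 23:T/A; 25:C/G; 26:T/C; 27:T/A; 38:A/C.
That gives 10 mismatches out of 39 aligned sites, so the Hamming distance is 10.

10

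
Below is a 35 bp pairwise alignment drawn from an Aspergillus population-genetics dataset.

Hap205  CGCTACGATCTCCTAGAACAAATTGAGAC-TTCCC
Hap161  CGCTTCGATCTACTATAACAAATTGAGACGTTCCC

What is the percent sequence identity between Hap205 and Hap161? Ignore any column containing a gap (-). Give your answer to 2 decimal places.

Excluding the 1 gap column leaves 34 comparable sites.
Mismatches occur at site 5 (A→T), site 12 (C→A), site 16 (G→T).
31 of the 34 comparable sites match, so the percent identity is 31/34 × 100 = 91.18%.

91.18%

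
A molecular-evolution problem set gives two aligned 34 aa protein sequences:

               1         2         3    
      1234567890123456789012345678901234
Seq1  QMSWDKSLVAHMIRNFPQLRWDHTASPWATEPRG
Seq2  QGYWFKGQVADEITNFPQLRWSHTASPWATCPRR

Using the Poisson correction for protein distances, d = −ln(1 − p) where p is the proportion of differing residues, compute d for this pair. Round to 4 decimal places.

Mismatches occur at site 2 (M/G), site 3 (S/Y), site 5 (D/F), site 7 (S/G), site 8 (L/Q), site 11 (H/D), site 12 (M/E), site 14 (R/T), site 22 (D/S), site 31 (E/C), site 34 (G/R).
p = 11/34 = 0.323529.
d = −ln(1 − 0.323529) = −ln(0.676471) = 0.3909.

0.3909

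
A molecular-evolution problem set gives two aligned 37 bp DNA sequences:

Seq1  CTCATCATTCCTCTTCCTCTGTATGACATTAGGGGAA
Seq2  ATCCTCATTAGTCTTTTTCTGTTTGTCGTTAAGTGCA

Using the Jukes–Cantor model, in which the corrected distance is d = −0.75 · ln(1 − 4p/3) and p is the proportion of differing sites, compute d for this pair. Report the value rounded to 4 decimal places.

0.4248

Mismatches occur at site 1 (C→A), site 4 (A→C), site 10 (C→A), site 11 (C→G), site 16 (C→T), site 17 (C→T), site 23 (A→T), site 26 (A→T), site 28 (A→G), site 32 (G→A), site 34 (G→T), site 36 (A→C).
p = 12/37 = 0.324324.
d = −0.75 · ln(1 − (4/3)·0.324324) = −0.75 · ln(0.567568) = −0.75 · (-0.566395) = 0.4248.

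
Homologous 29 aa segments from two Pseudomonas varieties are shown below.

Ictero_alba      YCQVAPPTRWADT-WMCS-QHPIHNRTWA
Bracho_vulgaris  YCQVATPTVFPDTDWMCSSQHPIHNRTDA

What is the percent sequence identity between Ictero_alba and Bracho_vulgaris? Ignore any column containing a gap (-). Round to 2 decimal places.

81.48%

Excluding the 2 gap columns leaves 27 comparable sites.
Differing sites — 6:P/T; 9:R/V; 10:W/F; 11:A/P; 28:W/D.
22 of the 27 comparable sites match, so the percent identity is 22/27 × 100 = 81.48%.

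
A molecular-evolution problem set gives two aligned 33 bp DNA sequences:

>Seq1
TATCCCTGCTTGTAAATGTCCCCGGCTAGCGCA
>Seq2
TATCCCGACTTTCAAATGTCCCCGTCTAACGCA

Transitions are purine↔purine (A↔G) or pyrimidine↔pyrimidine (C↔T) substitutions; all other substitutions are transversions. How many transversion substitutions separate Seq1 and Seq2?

Mismatches occur at site 7 (T/G, transversion), site 8 (G/A, transition), site 12 (G/T, transversion), site 13 (T/C, transition), site 25 (G/T, transversion), site 29 (G/A, transition).
Of the 6 differences, 3 transitions and 3 transversions, so the answer is 3.

3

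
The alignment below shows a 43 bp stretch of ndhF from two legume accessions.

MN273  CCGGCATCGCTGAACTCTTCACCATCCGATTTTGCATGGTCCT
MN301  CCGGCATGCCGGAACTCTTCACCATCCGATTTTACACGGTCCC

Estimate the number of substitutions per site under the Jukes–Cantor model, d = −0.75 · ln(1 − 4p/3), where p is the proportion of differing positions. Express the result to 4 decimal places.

The sequences differ at positions 8 (C/G), 9 (G/C), 11 (T/G), 34 (G/A), 37 (T/C), 43 (T/C).
p = 6/43 = 0.139535.
d = −0.75 · ln(1 − (4/3)·0.139535) = −0.75 · ln(0.813953) = −0.75 · (-0.205853) = 0.1544.

0.1544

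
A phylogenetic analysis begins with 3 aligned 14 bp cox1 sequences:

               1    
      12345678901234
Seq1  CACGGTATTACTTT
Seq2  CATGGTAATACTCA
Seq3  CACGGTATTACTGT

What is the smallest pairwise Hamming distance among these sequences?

Pairwise Hamming distances:
  Seq1 vs Seq2: 4
  Seq1 vs Seq3: 1
  Seq2 vs Seq3: 4
The smallest is 1, between Seq1 and Seq3.

1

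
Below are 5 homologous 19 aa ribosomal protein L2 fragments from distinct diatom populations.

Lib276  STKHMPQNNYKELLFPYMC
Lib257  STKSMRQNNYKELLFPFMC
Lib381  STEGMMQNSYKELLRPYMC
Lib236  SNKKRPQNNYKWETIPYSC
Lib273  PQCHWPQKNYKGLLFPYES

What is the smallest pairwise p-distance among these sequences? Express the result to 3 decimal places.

Pairwise Hamming distances:
  Lib276 vs Lib257: 3
  Lib276 vs Lib381: 5
  Lib276 vs Lib236: 8
  Lib276 vs Lib273: 8
  Lib257 vs Lib381: 6
  Lib257 vs Lib236: 10
  Lib257 vs Lib273: 11
  Lib381 vs Lib236: 11
  Lib381 vs Lib273: 12
  Lib236 vs Lib273: 12
The smallest is 3 mismatches, between Lib276 and Lib257; p = 3/19 = 0.158.

0.158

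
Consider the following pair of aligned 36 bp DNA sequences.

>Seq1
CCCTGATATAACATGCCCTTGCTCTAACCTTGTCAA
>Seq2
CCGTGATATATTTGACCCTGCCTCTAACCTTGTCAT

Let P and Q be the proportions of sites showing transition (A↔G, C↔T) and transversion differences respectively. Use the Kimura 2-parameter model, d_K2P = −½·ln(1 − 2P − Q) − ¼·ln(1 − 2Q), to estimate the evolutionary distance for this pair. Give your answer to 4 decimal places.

Differing sites — 3:C/G (Tv); 11:A/T (Tv); 12:C/T (Ti); 13:A/T (Tv); 14:T/G (Tv); 15:G/A (Ti); 20:T/G (Tv); 21:G/C (Tv); 36:A/T (Tv).
Of the 9 differences, 2 transitions and 7 transversions over 36 sites: P = 2/36 = 0.055556, Q = 7/36 = 0.194444.
d = −0.5·ln(0.694444) − 0.25·ln(0.611112) = −0.5·(-0.364644) − 0.25·(-0.492475) = 0.3054.

0.3054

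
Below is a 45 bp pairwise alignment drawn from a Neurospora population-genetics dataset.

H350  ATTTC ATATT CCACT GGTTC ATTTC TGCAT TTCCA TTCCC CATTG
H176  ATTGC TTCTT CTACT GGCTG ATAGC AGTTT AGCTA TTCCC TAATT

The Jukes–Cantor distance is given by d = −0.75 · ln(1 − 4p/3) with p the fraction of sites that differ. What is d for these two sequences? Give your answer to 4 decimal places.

The sequences differ at positions 4 (T/G), 6 (A/T), 8 (A/C), 12 (C/T), 18 (T/C), 20 (C/G), 23 (T/A), 24 (T/G), 26 (T/A), 28 (C/T), 29 (A/T), 31 (T/A), 32 (T/G), 34 (C/T), 41 (C/T), 43 (T/A), 45 (G/T).
p = 17/45 = 0.377778.
d = −0.75 · ln(1 − (4/3)·0.377778) = −0.75 · ln(0.496296) = −0.75 · (-0.700583) = 0.5254.

0.5254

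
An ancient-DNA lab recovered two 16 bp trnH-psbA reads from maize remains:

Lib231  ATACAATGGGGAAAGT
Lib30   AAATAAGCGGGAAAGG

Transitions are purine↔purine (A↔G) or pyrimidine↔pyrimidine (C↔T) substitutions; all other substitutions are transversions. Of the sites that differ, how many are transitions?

The sequences differ at positions 2 (T/A, transversion), 4 (C/T, transition), 7 (T/G, transversion), 8 (G/C, transversion), 16 (T/G, transversion).
Of the 5 differences, 1 transition and 4 transversions, so the answer is 1.

1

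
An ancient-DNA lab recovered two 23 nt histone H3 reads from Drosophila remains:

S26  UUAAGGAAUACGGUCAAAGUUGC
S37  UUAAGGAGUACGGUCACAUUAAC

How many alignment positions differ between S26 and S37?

5

Mismatches occur at site 8 (A/G), site 17 (A/C), site 19 (G/U), site 21 (U/A), site 22 (G/A).
That gives 5 mismatches out of 23 aligned sites, so the Hamming distance is 5.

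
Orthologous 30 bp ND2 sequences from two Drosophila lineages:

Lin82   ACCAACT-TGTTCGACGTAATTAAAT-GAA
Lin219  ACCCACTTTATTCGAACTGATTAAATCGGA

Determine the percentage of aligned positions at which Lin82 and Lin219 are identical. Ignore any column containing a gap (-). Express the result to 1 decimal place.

Excluding the 2 gap columns leaves 28 comparable sites.
Mismatches occur at site 4 (A→C), site 10 (G→A), site 16 (C→A), site 17 (G→C), site 19 (A→G), site 29 (A→G).
22 of the 28 comparable sites match, so the percent identity is 22/28 × 100 = 78.6%.

78.6%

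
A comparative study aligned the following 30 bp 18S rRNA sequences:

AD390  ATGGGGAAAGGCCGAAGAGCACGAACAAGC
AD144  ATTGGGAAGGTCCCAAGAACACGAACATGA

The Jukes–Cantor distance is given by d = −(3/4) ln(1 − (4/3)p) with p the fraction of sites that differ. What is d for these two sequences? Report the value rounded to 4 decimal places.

The sequences differ at positions 3 (G/T), 9 (A/G), 11 (G/T), 14 (G/C), 19 (G/A), 28 (A/T), 30 (C/A).
p = 7/30 = 0.233333.
d = −0.75 · ln(1 − (4/3)·0.233333) = −0.75 · ln(0.688889) = −0.75 · (-0.372675) = 0.2795.

0.2795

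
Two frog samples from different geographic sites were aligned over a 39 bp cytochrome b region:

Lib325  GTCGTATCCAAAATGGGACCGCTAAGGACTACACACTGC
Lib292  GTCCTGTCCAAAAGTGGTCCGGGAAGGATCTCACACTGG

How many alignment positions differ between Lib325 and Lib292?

11

Mismatches occur at site 4 (G→C), site 6 (A→G), site 14 (T→G), site 15 (G→T), site 18 (A→T), site 22 (C→G), site 23 (T→G), site 29 (C→T), site 30 (T→C), site 31 (A→T), site 39 (C→G).
That gives 11 mismatches out of 39 aligned sites, so the Hamming distance is 11.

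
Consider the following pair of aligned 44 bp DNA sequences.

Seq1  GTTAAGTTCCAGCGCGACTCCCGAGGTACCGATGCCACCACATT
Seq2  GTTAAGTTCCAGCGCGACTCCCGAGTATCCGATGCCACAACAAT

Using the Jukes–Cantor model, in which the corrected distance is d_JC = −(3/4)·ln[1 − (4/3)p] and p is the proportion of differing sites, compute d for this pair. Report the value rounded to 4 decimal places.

Mismatches occur at site 26 (G→T), site 27 (T→A), site 28 (A→T), site 39 (C→A), site 43 (T→A).
p = 5/44 = 0.113636.
d = −0.75 · ln(1 − (4/3)·0.113636) = −0.75 · ln(0.848485) = −0.75 · (-0.164303) = 0.1232.

0.1232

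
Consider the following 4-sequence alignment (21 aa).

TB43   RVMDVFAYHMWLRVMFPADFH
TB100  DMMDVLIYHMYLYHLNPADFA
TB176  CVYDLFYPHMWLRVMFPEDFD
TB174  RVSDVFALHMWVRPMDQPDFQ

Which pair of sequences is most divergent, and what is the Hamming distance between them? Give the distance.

Pairwise Hamming distances:
  TB43 vs TB100: 10
  TB43 vs TB176: 7
  TB43 vs TB174: 8
  TB100 vs TB176: 14
  TB100 vs TB174: 15
  TB176 vs TB174: 11
The largest is 15, between TB100 and TB174.

15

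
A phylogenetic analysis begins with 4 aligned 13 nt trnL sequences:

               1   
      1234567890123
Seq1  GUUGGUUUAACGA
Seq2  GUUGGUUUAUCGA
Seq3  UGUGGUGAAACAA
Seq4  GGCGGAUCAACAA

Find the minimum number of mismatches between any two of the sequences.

Pairwise Hamming distances:
  Seq1 vs Seq2: 1
  Seq1 vs Seq3: 5
  Seq1 vs Seq4: 5
  Seq2 vs Seq3: 6
  Seq2 vs Seq4: 6
  Seq3 vs Seq4: 5
The smallest is 1, between Seq1 and Seq2.

1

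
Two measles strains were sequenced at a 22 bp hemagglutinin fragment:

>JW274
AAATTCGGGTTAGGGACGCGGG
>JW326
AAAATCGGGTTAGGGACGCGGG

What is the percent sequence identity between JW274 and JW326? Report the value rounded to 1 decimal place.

95.5%

The sequences differ at position 4 (T/A).
21 of the 22 sites match, so the percent identity is 21/22 × 100 = 95.5%.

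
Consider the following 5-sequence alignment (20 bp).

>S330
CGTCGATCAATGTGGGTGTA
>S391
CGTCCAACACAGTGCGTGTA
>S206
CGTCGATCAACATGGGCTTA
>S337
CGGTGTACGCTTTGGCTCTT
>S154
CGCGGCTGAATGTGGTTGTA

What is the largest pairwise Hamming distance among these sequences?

12

Pairwise Hamming distances:
  S330 vs S391: 5
  S330 vs S206: 4
  S330 vs S337: 10
  S330 vs S154: 5
  S391 vs S206: 8
  S391 vs S337: 11
  S391 vs S154: 10
  S206 vs S337: 12
  S206 vs S154: 9
  S337 vs S154: 11
The largest is 12, between S206 and S337.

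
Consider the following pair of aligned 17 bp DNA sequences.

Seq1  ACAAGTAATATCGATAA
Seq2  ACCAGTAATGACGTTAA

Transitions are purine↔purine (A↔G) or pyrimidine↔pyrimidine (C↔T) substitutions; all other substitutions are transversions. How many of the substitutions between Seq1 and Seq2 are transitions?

Differing sites — 3:A/C (Tv); 10:A/G (Ti); 11:T/A (Tv); 14:A/T (Tv).
Of the 4 differences, 1 transition and 3 transversions, so the answer is 1.

1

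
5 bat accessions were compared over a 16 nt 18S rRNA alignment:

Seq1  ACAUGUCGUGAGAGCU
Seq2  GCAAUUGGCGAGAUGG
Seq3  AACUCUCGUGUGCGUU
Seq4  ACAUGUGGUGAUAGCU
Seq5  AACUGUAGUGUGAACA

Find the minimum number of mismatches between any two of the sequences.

Pairwise Hamming distances:
  Seq1 vs Seq2: 8
  Seq1 vs Seq3: 6
  Seq1 vs Seq4: 2
  Seq1 vs Seq5: 6
  Seq2 vs Seq3: 12
  Seq2 vs Seq4: 8
  Seq2 vs Seq5: 11
  Seq3 vs Seq4: 8
  Seq3 vs Seq5: 6
  Seq4 vs Seq5: 7
The smallest is 2, between Seq1 and Seq4.

2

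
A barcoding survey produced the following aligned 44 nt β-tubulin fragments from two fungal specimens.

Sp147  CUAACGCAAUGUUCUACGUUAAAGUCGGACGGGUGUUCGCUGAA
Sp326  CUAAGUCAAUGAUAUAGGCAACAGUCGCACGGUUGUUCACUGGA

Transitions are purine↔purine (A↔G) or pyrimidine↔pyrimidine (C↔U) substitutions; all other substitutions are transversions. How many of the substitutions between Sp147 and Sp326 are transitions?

3

Differing sites — 5:C/G (Tv); 6:G/U (Tv); 12:U/A (Tv); 14:C/A (Tv); 17:C/G (Tv); 19:U/C (Ti); 20:U/A (Tv); 22:A/C (Tv); 28:G/C (Tv); 33:G/U (Tv); 39:G/A (Ti); 43:A/G (Ti).
Of the 12 differences, 3 transitions and 9 transversions, so the answer is 3.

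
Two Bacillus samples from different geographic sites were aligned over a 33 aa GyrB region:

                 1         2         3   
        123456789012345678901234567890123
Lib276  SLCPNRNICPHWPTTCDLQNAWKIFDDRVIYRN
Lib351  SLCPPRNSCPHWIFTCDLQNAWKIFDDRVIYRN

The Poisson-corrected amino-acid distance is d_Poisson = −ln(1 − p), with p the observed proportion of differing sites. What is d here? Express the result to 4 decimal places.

Mismatches occur at site 5 (N↔P), site 8 (I↔S), site 13 (P↔I), site 14 (T↔F).
p = 4/33 = 0.121212.
d = −ln(1 − 0.121212) = −ln(0.878788) = 0.1292.

0.1292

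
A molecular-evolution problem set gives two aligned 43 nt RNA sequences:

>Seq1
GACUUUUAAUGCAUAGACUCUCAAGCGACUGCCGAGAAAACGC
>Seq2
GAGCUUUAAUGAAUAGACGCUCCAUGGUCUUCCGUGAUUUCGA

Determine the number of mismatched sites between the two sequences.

Mismatches occur at site 3 (C/G), site 4 (U/C), site 12 (C/A), site 19 (U/G), site 23 (A/C), site 25 (G/U), site 26 (C/G), site 28 (A/U), site 31 (G/U), site 35 (A/U), site 38 (A/U), site 39 (A/U), site 40 (A/U), site 43 (C/A).
That gives 14 mismatches out of 43 aligned sites, so the Hamming distance is 14.

14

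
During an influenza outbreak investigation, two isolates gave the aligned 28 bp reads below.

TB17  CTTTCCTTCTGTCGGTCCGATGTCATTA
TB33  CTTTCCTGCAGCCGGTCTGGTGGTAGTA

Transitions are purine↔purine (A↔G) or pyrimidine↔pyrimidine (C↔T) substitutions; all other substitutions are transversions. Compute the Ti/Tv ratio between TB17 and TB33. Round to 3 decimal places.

Mismatches occur at site 8 (T→G, transversion), site 10 (T→A, transversion), site 12 (T→C, transition), site 18 (C→T, transition), site 20 (A→G, transition), site 23 (T→G, transversion), site 24 (C→T, transition), site 26 (T→G, transversion).
Of the 8 differences, 4 transitions and 4 transversions, so Ti/Tv = 4/4 = 1.000.

1.000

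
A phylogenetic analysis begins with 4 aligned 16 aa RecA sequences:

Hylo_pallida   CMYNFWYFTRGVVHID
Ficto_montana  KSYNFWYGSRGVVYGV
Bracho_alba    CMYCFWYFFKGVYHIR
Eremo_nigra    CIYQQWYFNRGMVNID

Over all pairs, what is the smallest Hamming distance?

Pairwise Hamming distances:
  Hylo_pallida vs Ficto_montana: 7
  Hylo_pallida vs Bracho_alba: 5
  Hylo_pallida vs Eremo_nigra: 6
  Ficto_montana vs Bracho_alba: 10
  Ficto_montana vs Eremo_nigra: 10
  Bracho_alba vs Eremo_nigra: 9
The smallest is 5, between Hylo_pallida and Bracho_alba.

5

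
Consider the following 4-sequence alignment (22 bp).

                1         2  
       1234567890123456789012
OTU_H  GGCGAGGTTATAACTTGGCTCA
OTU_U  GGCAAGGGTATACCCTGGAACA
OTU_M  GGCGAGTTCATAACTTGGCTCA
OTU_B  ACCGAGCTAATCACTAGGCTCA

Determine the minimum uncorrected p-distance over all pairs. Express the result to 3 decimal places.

0.091

Pairwise Hamming distances:
  OTU_H vs OTU_U: 6
  OTU_H vs OTU_M: 2
  OTU_H vs OTU_B: 6
  OTU_U vs OTU_M: 8
  OTU_U vs OTU_B: 12
  OTU_M vs OTU_B: 6
The smallest is 2 mismatches, between OTU_H and OTU_M; p = 2/22 = 0.091.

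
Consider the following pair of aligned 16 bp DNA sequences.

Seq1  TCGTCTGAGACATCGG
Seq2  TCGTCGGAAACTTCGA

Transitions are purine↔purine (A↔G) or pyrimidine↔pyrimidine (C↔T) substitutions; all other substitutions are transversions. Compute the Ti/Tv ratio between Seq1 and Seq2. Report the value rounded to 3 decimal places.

The sequences differ at positions 6 (T/G, transversion), 9 (G/A, transition), 12 (A/T, transversion), 16 (G/A, transition).
Of the 4 differences, 2 transitions and 2 transversions, so Ti/Tv = 2/2 = 1.000.

1.000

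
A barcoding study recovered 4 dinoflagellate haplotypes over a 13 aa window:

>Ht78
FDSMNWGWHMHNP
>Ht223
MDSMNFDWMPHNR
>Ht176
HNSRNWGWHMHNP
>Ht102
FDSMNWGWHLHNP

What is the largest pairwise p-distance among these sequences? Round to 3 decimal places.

Pairwise Hamming distances:
  Ht78 vs Ht223: 6
  Ht78 vs Ht176: 3
  Ht78 vs Ht102: 1
  Ht223 vs Ht176: 8
  Ht223 vs Ht102: 6
  Ht176 vs Ht102: 4
The largest is 8 mismatches, between Ht223 and Ht176; p = 8/13 = 0.615.

0.615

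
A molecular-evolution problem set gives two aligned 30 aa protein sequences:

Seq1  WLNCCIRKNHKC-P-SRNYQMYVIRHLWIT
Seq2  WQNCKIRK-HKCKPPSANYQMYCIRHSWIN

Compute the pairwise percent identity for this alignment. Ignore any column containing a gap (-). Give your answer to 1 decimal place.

77.8%

Excluding the 3 gap columns leaves 27 comparable sites.
The sequences differ at positions 2 (L/Q), 5 (C/K), 17 (R/A), 23 (V/C), 27 (L/S), 30 (T/N).
21 of the 27 comparable sites match, so the percent identity is 21/27 × 100 = 77.8%.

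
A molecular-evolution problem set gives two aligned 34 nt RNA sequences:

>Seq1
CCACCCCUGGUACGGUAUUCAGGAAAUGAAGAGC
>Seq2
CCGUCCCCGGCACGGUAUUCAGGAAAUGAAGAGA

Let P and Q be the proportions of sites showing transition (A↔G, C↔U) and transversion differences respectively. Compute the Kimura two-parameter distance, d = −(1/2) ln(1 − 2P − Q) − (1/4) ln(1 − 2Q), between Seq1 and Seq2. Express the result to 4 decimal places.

0.1689

The sequences differ at positions 3 (A/G, transition), 4 (C/U, transition), 8 (U/C, transition), 11 (U/C, transition), 34 (C/A, transversion).
Of the 5 differences, 4 transitions and 1 transversion over 34 sites: P = 4/34 = 0.117647, Q = 1/34 = 0.029412.
d = −0.5·ln(0.735294) − 0.25·ln(0.941176) = −0.5·(-0.307485) − 0.25·(-0.060625) = 0.1689.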